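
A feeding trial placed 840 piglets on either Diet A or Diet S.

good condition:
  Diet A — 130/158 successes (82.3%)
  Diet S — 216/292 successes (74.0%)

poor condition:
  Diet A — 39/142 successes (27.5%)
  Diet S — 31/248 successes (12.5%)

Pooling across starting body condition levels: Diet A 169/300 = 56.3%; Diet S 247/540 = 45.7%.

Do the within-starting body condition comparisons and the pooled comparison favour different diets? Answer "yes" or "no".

Within each starting body condition level (good condition 82.3% vs 74.0%; poor condition 27.5% vs 12.5%), Diet A has the higher rate every time. Pooled: 56.3% vs 45.7% — Diet A has the higher rate overall. They agree.

no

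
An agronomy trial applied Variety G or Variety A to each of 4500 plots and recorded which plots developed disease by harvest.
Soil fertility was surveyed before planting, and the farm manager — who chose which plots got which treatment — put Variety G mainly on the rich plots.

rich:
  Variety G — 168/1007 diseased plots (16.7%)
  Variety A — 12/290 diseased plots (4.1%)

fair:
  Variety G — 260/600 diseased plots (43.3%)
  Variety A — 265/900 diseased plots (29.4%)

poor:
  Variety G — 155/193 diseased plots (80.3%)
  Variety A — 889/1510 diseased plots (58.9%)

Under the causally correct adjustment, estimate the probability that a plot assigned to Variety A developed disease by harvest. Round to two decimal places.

0.33

Within every soil fertility level Variety A has the lower rate, yet pooled Variety G does — Simpson's reversal.
Soil fertility satisfies the back-door criterion: it is not a descendant of the variety, and it blocks the spurious path from variety to outcome. Adjusting for it (i.e., using the within-soil fertility rates) gives the causal effect.
Standardising Variety A to the population soil fertility mix: 0.288·12/290 + 0.333·265/900 + 0.378·889/1510 = 0.333.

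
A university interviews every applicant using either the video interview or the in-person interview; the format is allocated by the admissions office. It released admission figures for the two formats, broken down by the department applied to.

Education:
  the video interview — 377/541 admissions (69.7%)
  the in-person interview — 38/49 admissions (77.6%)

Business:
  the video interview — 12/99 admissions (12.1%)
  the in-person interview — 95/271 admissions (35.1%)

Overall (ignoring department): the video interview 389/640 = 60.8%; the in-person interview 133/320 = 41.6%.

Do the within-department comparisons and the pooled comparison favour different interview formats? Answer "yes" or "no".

yes

Within each department level (Education 69.7% vs 77.6%; Business 12.1% vs 35.1%), the in-person interview has the higher rate every time. Pooled: 60.8% vs 41.6% — the video interview has the higher rate overall. The two comparisons disagree.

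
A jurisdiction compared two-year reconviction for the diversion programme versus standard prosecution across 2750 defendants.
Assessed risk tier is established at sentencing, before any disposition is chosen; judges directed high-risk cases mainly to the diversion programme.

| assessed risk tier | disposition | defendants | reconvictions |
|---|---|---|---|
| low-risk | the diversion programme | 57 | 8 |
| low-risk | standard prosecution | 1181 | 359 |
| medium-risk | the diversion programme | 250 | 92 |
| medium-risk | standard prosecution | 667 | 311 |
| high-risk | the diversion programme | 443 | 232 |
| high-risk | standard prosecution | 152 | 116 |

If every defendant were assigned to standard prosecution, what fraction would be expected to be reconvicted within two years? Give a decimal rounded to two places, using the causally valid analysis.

Here assessed risk tier is a common cause — it drives both which disposition a case falls under and the outcome. The crude comparison mixes populations; the stratum-specific rates are the causally relevant ones.
Standardising standard prosecution to the population assessed risk tier mix: 0.450·359/1181 + 0.333·311/667 + 0.216·116/152 = 0.457.

0.46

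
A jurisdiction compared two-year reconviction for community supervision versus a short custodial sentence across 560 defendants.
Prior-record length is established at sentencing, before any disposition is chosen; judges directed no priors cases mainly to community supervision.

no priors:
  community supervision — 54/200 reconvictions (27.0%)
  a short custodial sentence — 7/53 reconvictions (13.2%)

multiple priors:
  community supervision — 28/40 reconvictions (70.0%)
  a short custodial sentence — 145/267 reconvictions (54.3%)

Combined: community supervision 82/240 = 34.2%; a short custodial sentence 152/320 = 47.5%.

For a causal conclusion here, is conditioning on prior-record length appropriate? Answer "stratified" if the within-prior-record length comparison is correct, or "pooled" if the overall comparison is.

stratified

Here prior-record length is a common cause — it drives both which disposition a case falls under and the outcome. The crude comparison mixes populations; the stratum-specific rates are the causally relevant ones.
Within each level — no priors: 27.0% vs 13.2%; multiple priors: 70.0% vs 54.3% — a short custodial sentence is lower every time.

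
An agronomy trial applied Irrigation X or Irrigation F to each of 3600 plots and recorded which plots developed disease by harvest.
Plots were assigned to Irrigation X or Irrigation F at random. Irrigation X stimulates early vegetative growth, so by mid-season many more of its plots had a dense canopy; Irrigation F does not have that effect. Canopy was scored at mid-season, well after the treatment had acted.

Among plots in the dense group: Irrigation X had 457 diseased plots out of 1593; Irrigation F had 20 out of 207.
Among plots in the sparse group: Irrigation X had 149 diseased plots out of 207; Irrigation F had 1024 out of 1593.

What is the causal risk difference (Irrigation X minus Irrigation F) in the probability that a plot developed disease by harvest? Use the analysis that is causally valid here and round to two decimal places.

-0.24

The mid-season canopy-specific comparison favours Irrigation F throughout, but the pooled figures favour Irrigation X. The question is whether to condition on mid-season canopy.
Mid-season canopy is downstream of the irrigation. One should not condition on a consequence of treatment, so the overall rates are the right comparison.
The causal difference is the pooled difference: 0.337 − 0.580 = -0.243.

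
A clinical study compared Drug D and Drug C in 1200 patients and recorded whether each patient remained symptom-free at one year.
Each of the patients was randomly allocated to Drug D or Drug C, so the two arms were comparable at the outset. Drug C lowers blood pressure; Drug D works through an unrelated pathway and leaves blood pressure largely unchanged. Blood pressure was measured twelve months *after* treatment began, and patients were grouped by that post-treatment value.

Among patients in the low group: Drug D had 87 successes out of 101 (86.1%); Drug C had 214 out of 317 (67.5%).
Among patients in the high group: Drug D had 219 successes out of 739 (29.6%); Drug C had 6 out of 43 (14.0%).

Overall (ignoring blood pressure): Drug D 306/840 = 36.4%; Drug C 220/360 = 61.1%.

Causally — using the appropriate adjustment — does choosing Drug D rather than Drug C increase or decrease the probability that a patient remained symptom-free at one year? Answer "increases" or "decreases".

decreases

Stratifying would compare drugs among patients the drugs themselves sorted into blood pressure groups — a form of selection on an intermediate. The unconditioned pooled rates give the total causal effect.
Pooled: Drug D 36.4% vs Drug C 61.1%; Drug C is higher overall.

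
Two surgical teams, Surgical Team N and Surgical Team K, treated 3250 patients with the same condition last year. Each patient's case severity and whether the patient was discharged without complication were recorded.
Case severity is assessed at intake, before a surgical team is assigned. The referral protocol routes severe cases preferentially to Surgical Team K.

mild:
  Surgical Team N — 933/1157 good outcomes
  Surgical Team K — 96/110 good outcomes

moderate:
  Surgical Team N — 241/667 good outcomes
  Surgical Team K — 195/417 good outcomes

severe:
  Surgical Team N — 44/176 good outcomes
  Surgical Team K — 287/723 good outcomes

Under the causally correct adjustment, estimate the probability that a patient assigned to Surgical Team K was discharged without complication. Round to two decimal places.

Within every case severity level Surgical Team K has the higher rate, yet pooled Surgical Team N does — Simpson's reversal.
Case severity is set before the surgical team has any effect — it is not caused by the surgical team — and it independently drives the outcome. That makes it a confounder, so the causal comparison is within case severity levels.
Standardising Surgical Team K to the population case severity mix: 0.390·96/110 + 0.334·195/417 + 0.277·287/723 = 0.606.

0.61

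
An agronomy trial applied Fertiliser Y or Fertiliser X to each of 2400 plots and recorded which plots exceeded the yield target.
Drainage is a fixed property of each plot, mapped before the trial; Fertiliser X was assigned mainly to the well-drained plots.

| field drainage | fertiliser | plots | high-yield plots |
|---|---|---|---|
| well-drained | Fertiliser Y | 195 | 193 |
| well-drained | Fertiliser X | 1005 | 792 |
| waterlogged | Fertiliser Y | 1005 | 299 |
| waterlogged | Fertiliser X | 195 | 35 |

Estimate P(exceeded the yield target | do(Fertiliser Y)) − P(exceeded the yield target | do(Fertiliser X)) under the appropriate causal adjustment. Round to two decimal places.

+0.16

Field drainage is set before the fertiliser has any effect — it is not caused by the fertiliser — and it independently drives the outcome. That makes it a confounder, so the causal comparison is within field drainage levels.
Adjusting over the population distribution of field drainage: 0.500·(0.990−0.788) + 0.500·(0.298−0.179) = +0.160.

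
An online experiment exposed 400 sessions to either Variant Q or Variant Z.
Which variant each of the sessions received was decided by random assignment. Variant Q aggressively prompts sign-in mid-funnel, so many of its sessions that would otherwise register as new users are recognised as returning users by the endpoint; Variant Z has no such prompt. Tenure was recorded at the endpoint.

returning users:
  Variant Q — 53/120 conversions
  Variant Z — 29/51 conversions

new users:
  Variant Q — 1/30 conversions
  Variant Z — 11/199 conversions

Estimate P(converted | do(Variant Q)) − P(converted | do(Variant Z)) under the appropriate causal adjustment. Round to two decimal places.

+0.20

Within every user tenure level Variant Z has the higher rate, yet pooled Variant Q does — Simpson's reversal.
Because the variant influences user tenure, user tenure is a post-treatment mediator, not a confounder. Stratifying on it would bias the estimate; the causal effect is the crude pooled difference.
The causal difference is the pooled difference: 0.360 − 0.160 = +0.200.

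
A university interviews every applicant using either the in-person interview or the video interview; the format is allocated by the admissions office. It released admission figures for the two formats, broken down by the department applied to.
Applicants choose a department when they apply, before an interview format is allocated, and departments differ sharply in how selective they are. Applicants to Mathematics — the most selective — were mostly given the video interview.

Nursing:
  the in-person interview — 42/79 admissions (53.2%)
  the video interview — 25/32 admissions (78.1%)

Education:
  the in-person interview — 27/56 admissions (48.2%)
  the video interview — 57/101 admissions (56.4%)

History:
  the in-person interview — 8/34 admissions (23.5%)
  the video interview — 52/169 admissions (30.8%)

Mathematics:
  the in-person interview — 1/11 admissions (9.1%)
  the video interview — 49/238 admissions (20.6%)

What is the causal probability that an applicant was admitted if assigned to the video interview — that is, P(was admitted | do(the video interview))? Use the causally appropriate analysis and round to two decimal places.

0.40

Here department is a common cause — it drives both which interview format a case falls under and the outcome. The crude comparison mixes populations; the stratum-specific rates are the causally relevant ones.
Standardising the video interview to the population department mix: 0.154·25/32 + 0.218·57/101 + 0.282·52/169 + 0.346·49/238 = 0.401.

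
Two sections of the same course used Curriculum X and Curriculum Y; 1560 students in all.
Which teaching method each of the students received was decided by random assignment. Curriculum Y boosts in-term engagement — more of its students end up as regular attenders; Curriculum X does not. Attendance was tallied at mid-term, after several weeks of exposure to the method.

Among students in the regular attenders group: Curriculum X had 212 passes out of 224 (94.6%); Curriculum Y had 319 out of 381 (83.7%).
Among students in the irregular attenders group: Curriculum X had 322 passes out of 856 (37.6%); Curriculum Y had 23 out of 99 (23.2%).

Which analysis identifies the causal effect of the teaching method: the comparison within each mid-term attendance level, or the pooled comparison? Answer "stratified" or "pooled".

The distribution of mid-term attendance is itself part of what the teaching method does — it is an intermediate outcome. Holding it fixed would remove that part of the effect; the total effect is the pooled difference.
Pooled: Curriculum X 49.4% vs Curriculum Y 71.2%; Curriculum Y is higher overall.

pooled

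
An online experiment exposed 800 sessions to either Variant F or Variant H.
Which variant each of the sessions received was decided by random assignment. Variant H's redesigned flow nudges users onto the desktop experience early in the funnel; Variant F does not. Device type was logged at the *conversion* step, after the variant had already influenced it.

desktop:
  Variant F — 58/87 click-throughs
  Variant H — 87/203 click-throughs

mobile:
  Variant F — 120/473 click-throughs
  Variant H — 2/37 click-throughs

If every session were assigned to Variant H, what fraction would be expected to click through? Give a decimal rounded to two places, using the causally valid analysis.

The distribution of device type is itself part of what the variant does — it is an intermediate outcome. Holding it fixed would remove that part of the effect; the total effect is the pooled difference.
So P(outcome | do(Variant H)) is just the pooled rate for Variant H: 89/240 = 0.371.

0.37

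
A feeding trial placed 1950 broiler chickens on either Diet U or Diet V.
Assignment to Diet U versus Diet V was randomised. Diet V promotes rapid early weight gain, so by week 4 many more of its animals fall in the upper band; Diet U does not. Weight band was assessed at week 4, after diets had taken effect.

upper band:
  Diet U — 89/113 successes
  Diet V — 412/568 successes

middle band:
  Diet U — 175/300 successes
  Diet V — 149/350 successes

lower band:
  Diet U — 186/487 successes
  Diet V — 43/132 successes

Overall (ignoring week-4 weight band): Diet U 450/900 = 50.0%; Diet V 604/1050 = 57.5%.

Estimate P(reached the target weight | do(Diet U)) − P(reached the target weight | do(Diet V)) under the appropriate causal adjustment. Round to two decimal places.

-0.08

Diet U is higher inside every week-4 weight band stratum but Diet V is higher in aggregate. Whether to stratify depends on how week-4 weight band relates to the diet.
Week-4 weight band is downstream of the diet. One should not condition on a consequence of treatment, so the overall rates are the right comparison.
The causal difference is the pooled difference: 0.500 − 0.575 = -0.075.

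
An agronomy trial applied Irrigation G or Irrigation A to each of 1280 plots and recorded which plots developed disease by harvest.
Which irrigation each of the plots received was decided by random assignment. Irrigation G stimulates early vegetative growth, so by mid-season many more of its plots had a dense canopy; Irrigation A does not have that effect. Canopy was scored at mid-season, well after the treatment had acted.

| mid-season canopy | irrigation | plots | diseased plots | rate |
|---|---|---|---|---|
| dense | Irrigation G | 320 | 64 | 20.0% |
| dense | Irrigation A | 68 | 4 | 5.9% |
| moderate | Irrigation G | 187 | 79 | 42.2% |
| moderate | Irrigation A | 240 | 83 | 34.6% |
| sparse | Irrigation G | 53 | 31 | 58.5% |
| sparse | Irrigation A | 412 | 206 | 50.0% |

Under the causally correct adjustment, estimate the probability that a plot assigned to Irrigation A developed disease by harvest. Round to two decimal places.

0.41

Irrigation A is lower inside every mid-season canopy stratum but Irrigation G is lower in aggregate. Whether to stratify depends on how mid-season canopy relates to the irrigation.
Mid-season canopy is recorded after the irrigation and is itself shifted by it — it sits on the causal path from irrigation to outcome. Conditioning on a mediator would strip out part of the effect we want; the pooled comparison gives the total causal effect.
So P(outcome | do(Irrigation A)) is just the pooled rate for Irrigation A: 293/720 = 0.407.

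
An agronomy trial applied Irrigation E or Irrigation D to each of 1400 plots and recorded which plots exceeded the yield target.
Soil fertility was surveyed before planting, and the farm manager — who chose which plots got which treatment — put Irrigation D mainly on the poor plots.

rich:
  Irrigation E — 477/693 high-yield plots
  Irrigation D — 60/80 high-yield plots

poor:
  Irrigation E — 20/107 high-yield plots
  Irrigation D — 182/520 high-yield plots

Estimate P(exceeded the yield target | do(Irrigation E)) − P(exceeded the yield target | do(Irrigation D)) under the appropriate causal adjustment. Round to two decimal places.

Soil fertility is set before the irrigation has any effect — it is not caused by the irrigation — and it independently drives the outcome. That makes it a confounder, so the causal comparison is within soil fertility levels.
Adjusting over the population distribution of soil fertility: 0.552·(0.688−0.750) + 0.448·(0.187−0.350) = -0.107.

-0.11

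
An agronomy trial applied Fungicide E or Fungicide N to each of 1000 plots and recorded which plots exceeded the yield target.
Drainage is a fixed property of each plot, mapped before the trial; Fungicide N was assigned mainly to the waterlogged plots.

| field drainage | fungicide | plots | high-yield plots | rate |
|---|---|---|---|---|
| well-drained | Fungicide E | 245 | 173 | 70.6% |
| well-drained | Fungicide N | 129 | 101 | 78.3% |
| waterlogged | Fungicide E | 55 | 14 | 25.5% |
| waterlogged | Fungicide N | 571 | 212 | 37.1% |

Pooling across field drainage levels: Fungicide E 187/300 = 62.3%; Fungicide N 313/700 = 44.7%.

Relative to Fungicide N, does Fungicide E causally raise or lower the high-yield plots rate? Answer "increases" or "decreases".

decreases

Here field drainage is a common cause — it drives both which fungicide a case falls under and the outcome. The crude comparison mixes populations; the stratum-specific rates are the causally relevant ones.
Within each level — well-drained: 70.6% vs 78.3%; waterlogged: 25.5% vs 37.1% — Fungicide N is higher every time.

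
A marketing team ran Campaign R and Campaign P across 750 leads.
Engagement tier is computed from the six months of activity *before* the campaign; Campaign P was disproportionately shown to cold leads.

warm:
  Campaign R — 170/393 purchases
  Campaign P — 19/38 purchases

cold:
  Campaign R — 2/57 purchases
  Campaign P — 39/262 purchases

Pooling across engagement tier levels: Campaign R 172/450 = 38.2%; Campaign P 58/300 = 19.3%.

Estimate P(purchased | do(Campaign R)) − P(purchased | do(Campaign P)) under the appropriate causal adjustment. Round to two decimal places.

Campaign P is higher inside every engagement tier stratum but Campaign R is higher in aggregate. Whether to stratify depends on how engagement tier relates to the campaign.
Engagement tier differs across campaigns for reasons unrelated to any effect of the campaign itself, and it separately predicts the outcome — a classic confounder. We must compare within engagement tier levels.
Adjusting over the population distribution of engagement tier: 0.575·(0.433−0.500) + 0.425·(0.035−0.149) = -0.087.

-0.09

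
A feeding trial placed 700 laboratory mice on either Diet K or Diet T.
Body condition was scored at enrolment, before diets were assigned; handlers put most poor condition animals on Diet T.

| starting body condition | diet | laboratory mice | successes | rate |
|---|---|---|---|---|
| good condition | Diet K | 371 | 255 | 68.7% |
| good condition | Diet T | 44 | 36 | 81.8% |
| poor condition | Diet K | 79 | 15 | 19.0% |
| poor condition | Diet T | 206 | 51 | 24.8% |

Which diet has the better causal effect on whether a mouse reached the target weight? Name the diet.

Starting body condition is set before the diet has any effect — it is not caused by the diet — and it independently drives the outcome. That makes it a confounder, so the causal comparison is within starting body condition levels.
Within each level — good condition: 68.7% vs 81.8%; poor condition: 19.0% vs 24.8% — Diet T is higher every time.

Diet T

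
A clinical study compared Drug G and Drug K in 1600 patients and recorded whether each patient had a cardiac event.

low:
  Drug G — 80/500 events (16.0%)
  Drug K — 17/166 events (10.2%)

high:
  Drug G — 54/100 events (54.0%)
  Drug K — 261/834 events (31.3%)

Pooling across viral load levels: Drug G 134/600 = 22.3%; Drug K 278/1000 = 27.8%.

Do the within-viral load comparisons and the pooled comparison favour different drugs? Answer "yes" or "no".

Within each viral load level (low 16.0% vs 10.2%; high 54.0% vs 31.3%), Drug K has the lower rate every time. Pooled: 22.3% vs 27.8% — Drug G has the lower rate overall. The two comparisons disagree.

yes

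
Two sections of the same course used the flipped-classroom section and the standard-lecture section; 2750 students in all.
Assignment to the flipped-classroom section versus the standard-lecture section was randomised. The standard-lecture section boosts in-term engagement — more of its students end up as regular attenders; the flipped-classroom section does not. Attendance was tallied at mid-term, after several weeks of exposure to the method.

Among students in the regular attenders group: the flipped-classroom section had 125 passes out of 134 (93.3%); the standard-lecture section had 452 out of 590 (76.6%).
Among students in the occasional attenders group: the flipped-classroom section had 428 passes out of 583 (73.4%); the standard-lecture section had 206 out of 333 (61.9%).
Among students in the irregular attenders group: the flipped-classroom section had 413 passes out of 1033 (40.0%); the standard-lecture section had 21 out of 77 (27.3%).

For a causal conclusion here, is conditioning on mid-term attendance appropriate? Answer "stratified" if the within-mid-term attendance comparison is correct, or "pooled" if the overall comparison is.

Mid-term attendance is recorded after the teaching method and is itself shifted by it — it sits on the causal path from teaching method to outcome. Conditioning on a mediator would strip out part of the effect we want; the pooled comparison gives the total causal effect.
Pooled: the flipped-classroom section 55.2% vs the standard-lecture section 67.9%; the standard-lecture section is higher overall.

pooled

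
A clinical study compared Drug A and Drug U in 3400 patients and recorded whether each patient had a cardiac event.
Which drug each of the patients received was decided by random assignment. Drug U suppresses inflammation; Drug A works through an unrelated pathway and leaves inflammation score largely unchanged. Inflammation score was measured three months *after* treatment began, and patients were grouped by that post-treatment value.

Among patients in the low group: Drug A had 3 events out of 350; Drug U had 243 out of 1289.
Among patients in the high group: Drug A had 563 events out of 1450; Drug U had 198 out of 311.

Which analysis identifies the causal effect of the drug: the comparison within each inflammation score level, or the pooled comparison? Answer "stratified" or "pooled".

pooled

Stratifying would compare drugs among patients the drugs themselves sorted into inflammation score groups — a form of selection on an intermediate. The unconditioned pooled rates give the total causal effect.
Pooled: Drug A 31.4% vs Drug U 27.6%; Drug U is lower overall.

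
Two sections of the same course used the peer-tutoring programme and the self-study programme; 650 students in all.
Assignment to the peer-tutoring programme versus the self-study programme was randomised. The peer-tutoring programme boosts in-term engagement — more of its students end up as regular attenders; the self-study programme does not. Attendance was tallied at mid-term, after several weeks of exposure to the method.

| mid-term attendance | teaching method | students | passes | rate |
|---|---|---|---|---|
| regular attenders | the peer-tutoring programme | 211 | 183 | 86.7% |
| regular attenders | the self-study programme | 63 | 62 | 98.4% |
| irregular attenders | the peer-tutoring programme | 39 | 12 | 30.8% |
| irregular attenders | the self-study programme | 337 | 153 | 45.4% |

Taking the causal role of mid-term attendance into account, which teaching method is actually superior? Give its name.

The stratified and pooled comparisons disagree (the self-study programme wins within each mid-term attendance; the peer-tutoring programme wins overall), so the answer turns on the causal role of mid-term attendance.
Mid-term attendance is recorded after the teaching method and is itself shifted by it — it sits on the causal path from teaching method to outcome. Conditioning on a mediator would strip out part of the effect we want; the pooled comparison gives the total causal effect.
Pooled: the peer-tutoring programme 78.0% vs the self-study programme 53.8%; the peer-tutoring programme is higher overall.

the peer-tutoring programme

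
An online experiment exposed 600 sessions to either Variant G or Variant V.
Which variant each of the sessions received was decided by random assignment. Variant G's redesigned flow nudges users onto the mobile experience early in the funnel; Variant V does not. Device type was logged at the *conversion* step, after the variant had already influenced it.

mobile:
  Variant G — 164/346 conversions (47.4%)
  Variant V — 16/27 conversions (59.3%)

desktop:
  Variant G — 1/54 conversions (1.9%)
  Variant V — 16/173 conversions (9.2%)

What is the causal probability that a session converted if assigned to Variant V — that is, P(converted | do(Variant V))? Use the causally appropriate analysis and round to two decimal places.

0.16

The stratified and pooled comparisons disagree (Variant V wins within each device type; Variant G wins overall), so the answer turns on the causal role of device type.
Device type is recorded after the variant and is itself shifted by it — it sits on the causal path from variant to outcome. Conditioning on a mediator would strip out part of the effect we want; the pooled comparison gives the total causal effect.
So P(outcome | do(Variant V)) is just the pooled rate for Variant V: 32/200 = 0.160.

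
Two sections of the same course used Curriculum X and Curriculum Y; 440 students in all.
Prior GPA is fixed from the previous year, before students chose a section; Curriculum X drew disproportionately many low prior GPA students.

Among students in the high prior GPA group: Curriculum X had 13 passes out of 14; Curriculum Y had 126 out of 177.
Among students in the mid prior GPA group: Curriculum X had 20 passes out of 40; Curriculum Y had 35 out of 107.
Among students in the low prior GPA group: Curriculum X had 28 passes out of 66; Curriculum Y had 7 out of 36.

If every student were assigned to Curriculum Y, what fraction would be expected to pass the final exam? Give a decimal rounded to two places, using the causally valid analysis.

0.46

Curriculum X is higher inside every prior GPA band stratum but Curriculum Y is higher in aggregate. Whether to stratify depends on how prior GPA band relates to the teaching method.
Nothing the teaching method does changes prior GPA band; the imbalance is an allocation artefact. With prior GPA band also predicting the outcome, the pooled figure is confounded, and the within-stratum comparison is the causal one.
Standardising Curriculum Y to the population prior GPA band mix: 0.434·126/177 + 0.334·35/107 + 0.232·7/36 = 0.463.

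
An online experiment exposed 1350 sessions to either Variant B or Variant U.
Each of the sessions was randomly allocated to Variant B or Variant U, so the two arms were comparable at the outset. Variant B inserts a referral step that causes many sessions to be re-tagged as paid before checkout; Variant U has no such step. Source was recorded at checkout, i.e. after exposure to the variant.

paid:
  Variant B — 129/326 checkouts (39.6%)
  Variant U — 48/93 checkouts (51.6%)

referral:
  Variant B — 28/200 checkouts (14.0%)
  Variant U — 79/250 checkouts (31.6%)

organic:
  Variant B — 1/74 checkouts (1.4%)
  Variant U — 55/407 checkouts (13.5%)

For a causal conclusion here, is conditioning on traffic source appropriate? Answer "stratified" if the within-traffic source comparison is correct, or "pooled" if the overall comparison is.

Traffic source here is a post-treatment variable shaped by the variant; conditioning on it would introduce bias rather than remove it. The overall comparison is the causal one.
Pooled: Variant B 26.3% vs Variant U 24.3%; Variant B is higher overall.

pooled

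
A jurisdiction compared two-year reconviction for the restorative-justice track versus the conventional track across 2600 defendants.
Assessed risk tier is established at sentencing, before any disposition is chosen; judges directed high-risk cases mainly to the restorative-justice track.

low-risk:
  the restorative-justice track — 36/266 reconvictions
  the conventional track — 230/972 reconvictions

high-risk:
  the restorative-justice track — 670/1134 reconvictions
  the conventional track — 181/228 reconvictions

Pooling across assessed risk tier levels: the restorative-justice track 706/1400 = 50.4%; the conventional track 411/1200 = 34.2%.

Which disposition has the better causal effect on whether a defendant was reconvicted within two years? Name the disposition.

The imbalance in assessed risk tier arose from how defendants were allocated, not from anything the disposition did; and assessed risk tier independently affects the outcome. The pooled gap is confounded — condition on assessed risk tier.
Within each level — low-risk: 13.5% vs 23.7%; high-risk: 59.1% vs 79.4% — the restorative-justice track is lower every time.

the restorative-justice track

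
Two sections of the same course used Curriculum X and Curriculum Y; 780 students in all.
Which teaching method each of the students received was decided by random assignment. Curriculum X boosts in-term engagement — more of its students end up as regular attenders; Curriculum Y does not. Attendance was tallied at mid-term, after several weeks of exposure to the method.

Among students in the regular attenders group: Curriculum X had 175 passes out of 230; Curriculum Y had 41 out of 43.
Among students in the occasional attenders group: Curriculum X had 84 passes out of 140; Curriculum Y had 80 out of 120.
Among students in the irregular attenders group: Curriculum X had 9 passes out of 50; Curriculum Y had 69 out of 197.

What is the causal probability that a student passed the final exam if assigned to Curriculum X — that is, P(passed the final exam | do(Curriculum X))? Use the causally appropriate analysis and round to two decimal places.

0.64

The mid-term attendance-specific comparison favours Curriculum Y throughout, but the pooled figures favour Curriculum X. The question is whether to condition on mid-term attendance.
Mid-term attendance is downstream of the teaching method. One should not condition on a consequence of treatment, so the overall rates are the right comparison.
So P(outcome | do(Curriculum X)) is just the pooled rate for Curriculum X: 268/420 = 0.638.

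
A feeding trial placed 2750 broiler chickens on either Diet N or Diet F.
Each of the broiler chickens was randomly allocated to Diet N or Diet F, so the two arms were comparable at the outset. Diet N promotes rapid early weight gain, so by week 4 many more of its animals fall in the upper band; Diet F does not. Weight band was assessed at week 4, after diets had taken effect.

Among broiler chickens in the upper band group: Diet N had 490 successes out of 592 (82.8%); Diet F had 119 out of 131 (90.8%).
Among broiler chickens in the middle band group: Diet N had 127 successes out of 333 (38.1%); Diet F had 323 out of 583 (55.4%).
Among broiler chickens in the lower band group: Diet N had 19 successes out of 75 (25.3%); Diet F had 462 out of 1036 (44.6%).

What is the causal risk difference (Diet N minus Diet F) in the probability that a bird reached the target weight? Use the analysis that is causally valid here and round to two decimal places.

+0.12

The stratified and pooled comparisons disagree (Diet F wins within each week-4 weight band; Diet N wins overall), so the answer turns on the causal role of week-4 weight band.
The distribution of week-4 weight band is itself part of what the diet does — it is an intermediate outcome. Holding it fixed would remove that part of the effect; the total effect is the pooled difference.
The causal difference is the pooled difference: 0.636 − 0.517 = +0.119.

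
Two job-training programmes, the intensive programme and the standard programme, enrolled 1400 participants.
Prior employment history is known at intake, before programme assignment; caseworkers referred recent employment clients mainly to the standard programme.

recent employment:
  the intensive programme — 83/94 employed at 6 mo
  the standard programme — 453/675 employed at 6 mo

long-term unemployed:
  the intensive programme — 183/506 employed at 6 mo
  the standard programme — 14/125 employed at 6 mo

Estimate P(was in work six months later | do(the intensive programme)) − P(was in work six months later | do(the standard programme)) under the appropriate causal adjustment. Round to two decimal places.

+0.23

Here prior employment history is a common cause — it drives both which programme a case falls under and the outcome. The crude comparison mixes populations; the stratum-specific rates are the causally relevant ones.
Adjusting over the population distribution of prior employment history: 0.549·(0.883−0.671) + 0.451·(0.362−0.112) = +0.229.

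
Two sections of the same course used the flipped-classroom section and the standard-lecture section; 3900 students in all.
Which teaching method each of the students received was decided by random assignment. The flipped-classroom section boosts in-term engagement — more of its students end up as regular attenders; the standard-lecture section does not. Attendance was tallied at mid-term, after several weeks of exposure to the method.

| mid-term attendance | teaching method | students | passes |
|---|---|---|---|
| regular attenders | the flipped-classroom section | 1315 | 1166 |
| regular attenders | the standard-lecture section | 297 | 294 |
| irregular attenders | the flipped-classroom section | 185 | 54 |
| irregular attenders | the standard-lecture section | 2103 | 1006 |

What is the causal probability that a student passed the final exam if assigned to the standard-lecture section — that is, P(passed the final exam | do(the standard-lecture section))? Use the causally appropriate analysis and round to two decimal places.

0.54

Within every mid-term attendance level the standard-lecture section has the higher rate, yet pooled the flipped-classroom section does — Simpson's reversal.
Mid-term attendance is downstream of the teaching method. One should not condition on a consequence of treatment, so the overall rates are the right comparison.
So P(outcome | do(the standard-lecture section)) is just the pooled rate for the standard-lecture section: 1300/2400 = 0.542.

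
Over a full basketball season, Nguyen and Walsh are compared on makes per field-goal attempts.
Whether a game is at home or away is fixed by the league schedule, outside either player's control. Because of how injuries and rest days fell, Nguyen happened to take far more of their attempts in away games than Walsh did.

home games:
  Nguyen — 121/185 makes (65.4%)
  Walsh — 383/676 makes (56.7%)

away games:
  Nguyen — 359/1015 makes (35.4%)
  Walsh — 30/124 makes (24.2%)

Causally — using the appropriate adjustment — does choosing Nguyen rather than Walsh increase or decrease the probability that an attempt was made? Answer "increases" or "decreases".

increases

The stratified and pooled comparisons disagree (Nguyen wins within each game venue; Walsh wins overall), so the answer turns on the causal role of game venue.
Here game venue is a common cause — it drives both which player a case falls under and the outcome. The crude comparison mixes populations; the stratum-specific rates are the causally relevant ones.
Within each level — home games: 65.4% vs 56.7%; away games: 35.4% vs 24.2% — Nguyen is higher every time.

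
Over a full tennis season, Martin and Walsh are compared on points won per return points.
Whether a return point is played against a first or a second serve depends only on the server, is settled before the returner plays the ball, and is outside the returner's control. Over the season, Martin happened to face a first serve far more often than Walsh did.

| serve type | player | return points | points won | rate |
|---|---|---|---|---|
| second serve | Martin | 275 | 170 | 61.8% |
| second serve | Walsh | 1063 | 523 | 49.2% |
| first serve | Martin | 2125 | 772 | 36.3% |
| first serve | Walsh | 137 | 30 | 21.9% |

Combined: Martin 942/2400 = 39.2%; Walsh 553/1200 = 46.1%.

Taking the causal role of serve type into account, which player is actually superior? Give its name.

Martin

Since serve type is a pre-existing factor (not a product of the player) and it affects the outcome on its own, it is a confounder. The stratified rates, not the pooled rate, identify the causal effect.
Within each level — second serve: 61.8% vs 49.2%; first serve: 36.3% vs 21.9% — Martin is higher every time.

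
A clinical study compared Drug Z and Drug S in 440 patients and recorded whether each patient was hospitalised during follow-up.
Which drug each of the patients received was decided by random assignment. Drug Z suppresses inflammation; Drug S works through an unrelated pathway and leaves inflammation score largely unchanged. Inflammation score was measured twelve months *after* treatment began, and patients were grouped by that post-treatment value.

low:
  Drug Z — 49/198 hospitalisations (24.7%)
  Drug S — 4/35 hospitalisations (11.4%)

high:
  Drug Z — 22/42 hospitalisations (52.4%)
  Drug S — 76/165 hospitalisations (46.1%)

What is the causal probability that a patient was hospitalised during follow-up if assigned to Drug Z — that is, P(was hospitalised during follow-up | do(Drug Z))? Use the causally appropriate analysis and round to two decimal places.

0.30

Inflammation score is downstream of the drug. One should not condition on a consequence of treatment, so the overall rates are the right comparison.
So P(outcome | do(Drug Z)) is just the pooled rate for Drug Z: 71/240 = 0.296.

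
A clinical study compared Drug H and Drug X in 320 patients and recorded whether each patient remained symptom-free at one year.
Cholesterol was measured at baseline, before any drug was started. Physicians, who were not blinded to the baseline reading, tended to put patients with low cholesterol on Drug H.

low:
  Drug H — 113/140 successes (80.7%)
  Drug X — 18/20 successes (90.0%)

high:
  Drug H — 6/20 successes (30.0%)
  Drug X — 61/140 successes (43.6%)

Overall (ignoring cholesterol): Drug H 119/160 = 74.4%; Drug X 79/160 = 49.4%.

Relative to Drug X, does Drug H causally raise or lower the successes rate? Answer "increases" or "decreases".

decreases

Here cholesterol is a common cause — it drives both which drug a case falls under and the outcome. The crude comparison mixes populations; the stratum-specific rates are the causally relevant ones.
Within each level — low: 80.7% vs 90.0%; high: 30.0% vs 43.6% — Drug X is higher every time.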